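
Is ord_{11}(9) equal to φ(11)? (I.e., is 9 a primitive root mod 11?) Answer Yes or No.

φ(11) = 11 − 1 = 10 = 2 · 5.
An element g generates (Z/11Z)^× iff g^(10/q) ≢ 1 (mod 11) for each prime q ∈ {2, 5}.
9^5 ≡ 1 (mod 11)  [q = 2: ≡ 1 ✗]
9^2 ≡ 4 (mod 11)  [q = 5: ≢ 1 ✓]
Since 9^5 ≡ 1, the order of 9 divides 5 < 10, so 9 is not a primitive root.

No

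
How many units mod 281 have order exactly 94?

φ(281) = 281 − 1 = 280 = 2^3 · 5 · 7.
(Z/281Z)^× is cyclic (|G| = 280); a cyclic group of order m has exactly φ(d) elements of each order d | m, and none otherwise.
Here 280 is not a multiple of 94, so there are no elements of order 94.

0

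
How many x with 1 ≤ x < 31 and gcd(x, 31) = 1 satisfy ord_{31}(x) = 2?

1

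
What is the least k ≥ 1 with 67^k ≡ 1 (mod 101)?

100

Since 67 ∈ (Z/101Z)^×, its order divides φ(101) = 101 − 1 = 100 = 2^2 · 5^2.
Divisors of 100: 1, 2, 4, 5, 10, 20, 25, 50, 100.
Check 67^d mod 101 for each divisor in increasing order:
67^1 ≡ 67 (mod 101)
67^2 ≡ 45 (mod 101)
67^4 ≡ 5 (mod 101)
67^5 ≡ 32 (mod 101)
67^10 ≡ 14 (mod 101)
67^20 ≡ 95 (mod 101)
67^25 ≡ 10 (mod 101)
67^50 ≡ 100 (mod 101)
67^100 ≡ 1 (mod 101) ✓
The smallest such exponent is 100, so the order of 67 is 100.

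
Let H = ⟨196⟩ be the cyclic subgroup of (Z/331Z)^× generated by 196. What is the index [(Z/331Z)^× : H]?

By Lagrange's theorem, ord_331(196) divides φ(331) = 331 − 1 = 330 = 2 · 3 · 5 · 11.
Divisors of 330: 1, 2, 3, 5, 6, 10, 11, 15, 22, 30, 33, 55, 66, 110, 165, 330.
Evaluate successive powers at the divisors of 330:
196^1 ≡ 196 (mod 331)
196^2 ≡ 20 (mod 331)
196^3 ≡ 279 (mod 331)
196^5 ≡ 284 (mod 331)
196^6 ≡ 56 (mod 331)
196^10 ≡ 223 (mod 331)
196^11 ≡ 16 (mod 331)
196^15 ≡ 111 (mod 331)
196^22 ≡ 256 (mod 331)
196^30 ≡ 74 (mod 331)
196^33 ≡ 124 (mod 331)
196^55 ≡ 299 (mod 331)
196^66 ≡ 150 (mod 331)
196^110 ≡ 31 (mod 331)
196^165 ≡ 1 (mod 331) ✓
So ord_331(196) = 165, hence |⟨196⟩| = 165.
[(Z/331Z)^× : ⟨196⟩] = 330/165 = 2.

2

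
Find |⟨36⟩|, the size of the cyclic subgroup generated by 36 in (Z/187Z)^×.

40

ord(36) | φ(187) = φ(11·17) = (11−1)·(17−1) = 10·16 = 160 = 2^5 · 5.
Divisors of 160: 1, 2, 4, 5, 8, 10, 16, 20, 32, 40, 80, 160.
Test each divisor d:
36^1 ≡ 36 (mod 187)
36^2 ≡ 174 (mod 187)
36^4 ≡ 169 (mod 187)
36^5 ≡ 100 (mod 187)
36^8 ≡ 137 (mod 187)
36^10 ≡ 89 (mod 187)
36^16 ≡ 69 (mod 187)
36^20 ≡ 67 (mod 187)
36^32 ≡ 86 (mod 187)
36^40 ≡ 1 (mod 187) ✓
Therefore the multiplicative order of 36 modulo 187 is 40.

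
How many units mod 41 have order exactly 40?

16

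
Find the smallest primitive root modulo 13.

2

φ(13) = 13 − 1 = 12 = 2^2 · 3.
g is a primitive root iff g^(12/q) ≢ 1 (mod 13) for each prime q ∈ {2, 3}.
g = 2: 2^6 ≡ 12; 2^4 ≡ 3 — none is 1, so 2 is a primitive root.
Hence the least primitive root of 13 is 2.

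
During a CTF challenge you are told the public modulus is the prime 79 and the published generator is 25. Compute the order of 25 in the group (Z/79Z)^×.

Since 25 ∈ (Z/79Z)^×, its order divides φ(79) = 79 − 1 = 78 = 2 · 3 · 13.
Divisors of 78: 1, 2, 3, 6, 13, 26, 39, 78.
Check 25^d mod 79 for each divisor in increasing order:
25^1 ≡ 25
25^2 ≡ 72
25^3 ≡ 62
25^6 ≡ 52
25^13 ≡ 55
25^26 ≡ 23
25^39 ≡ 1
So ord_79(25) = 39.

39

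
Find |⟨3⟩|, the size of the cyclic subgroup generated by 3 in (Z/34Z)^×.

The order of 3 must divide φ(34) = φ(2)·φ(17) = 1·16 = 16 = 2^4.
Divisors of 16: 1, 2, 4, 8, 16.
Check 3^d mod 34 for each divisor in increasing order:
3^1 ≡ 3
3^2 ≡ 9
3^4 ≡ 13
3^8 ≡ 33
3^16 ≡ 1
Therefore the multiplicative order of 3 modulo 34 is 16.

16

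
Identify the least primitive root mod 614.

5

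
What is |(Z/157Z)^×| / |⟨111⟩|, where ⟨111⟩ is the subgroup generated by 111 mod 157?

6

ord(111) | φ(157) = 157 − 1 = 156 = 2^2 · 3 · 13.
Divisors of 156: 1, 2, 3, 4, 6, 12, 13, 26, 39, 52, 78, 156.
Compute 111^d (mod 157) for the divisors d until we hit 1:
111^1 ≡ 111 (mod 157)
111^2 ≡ 75 (mod 157)
111^3 ≡ 4 (mod 157)
111^4 ≡ 130 (mod 157)
111^6 ≡ 16 (mod 157)
111^12 ≡ 99 (mod 157)
111^13 ≡ 156 (mod 157)
111^26 ≡ 1 (mod 157) ✓
So ord_157(111) = 26, hence |⟨111⟩| = 26.
The index is φ(157) / ord(111) = 156 / 26 = 6.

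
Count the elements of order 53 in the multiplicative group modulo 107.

φ(107) = 107 − 1 = 106 = 2 · 53.
Since (Z/107Z)^× is cyclic of order 106, the number of elements of order d is φ(d) when d | 106 and 0 otherwise.
53 | 106, and φ(53) = 53 − 1 = 52.

52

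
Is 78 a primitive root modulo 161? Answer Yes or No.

No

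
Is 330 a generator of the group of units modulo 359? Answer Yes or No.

No

φ(359) = 359 − 1 = 358 = 2 · 179.
It suffices to check that the order of 330 is not a proper divisor of 358: compute 330^(358/q) for q ∈ {2, 179}.
330^179 ≡ 1 (mod 359)  [q = 2: ≡ 1 ✗]
330^2 ≡ 123 (mod 359)  [q = 179: ≢ 1 ✓]
The check at q = 2 fails, so 330 generates a proper subgroup.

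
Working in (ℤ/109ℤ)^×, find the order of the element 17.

36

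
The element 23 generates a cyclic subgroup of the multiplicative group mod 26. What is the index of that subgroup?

2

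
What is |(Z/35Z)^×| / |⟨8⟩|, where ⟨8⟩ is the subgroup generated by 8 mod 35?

6

By Lagrange's theorem, ord_35(8) divides φ(35) = φ(5·7) = (5−1)·(7−1) = 4·6 = 24 = 2^3 · 3.
Divisors of 24: 1, 2, 3, 4, 6, 8, 12, 24.
Evaluate successive powers at the divisors of 24:
8^1 ≡ 8 (mod 35)
8^2 ≡ 29 (mod 35)
8^3 ≡ 22 (mod 35)
8^4 ≡ 1 (mod 35) ✓
The order of 8 is 4, so the subgroup it generates has 4 elements.
Index = |(Z/35Z)^×| / |⟨8⟩| = 24 / 4 = 6.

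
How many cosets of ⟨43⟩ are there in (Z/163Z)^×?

By Lagrange's theorem, ord_163(43) divides φ(163) = 163 − 1 = 162 = 2 · 3^4.
Divisors of 162: 1, 2, 3, 6, 9, 18, 27, 54, 81, 162.
Check 43^d mod 163 for each divisor in increasing order:
43^1 ≡ 43 (mod 163)
43^2 ≡ 56 (mod 163)
43^3 ≡ 126 (mod 163)
43^6 ≡ 65 (mod 163)
43^9 ≡ 40 (mod 163)
43^18 ≡ 133 (mod 163)
43^27 ≡ 104 (mod 163)
43^54 ≡ 58 (mod 163)
43^81 ≡ 1 (mod 163) ✓
The order of 43 is 81, so the subgroup it generates has 81 elements.
The index is φ(163) / ord(43) = 162 / 81 = 2.

2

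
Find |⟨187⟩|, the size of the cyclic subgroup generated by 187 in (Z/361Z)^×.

171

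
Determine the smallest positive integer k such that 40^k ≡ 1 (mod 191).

95

By Lagrange's theorem, ord_191(40) divides φ(191) = 191 − 1 = 190 = 2 · 5 · 19.
Divisors of 190: 1, 2, 5, 10, 19, 38, 95, 190.
Check 40^d mod 191 for each divisor in increasing order:
40^1 ≡ 40
40^2 ≡ 72
40^5 ≡ 125
40^10 ≡ 154
40^19 ≡ 39
40^38 ≡ 184
40^95 ≡ 1
So ord_191(40) = 95.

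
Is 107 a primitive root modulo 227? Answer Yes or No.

φ(227) = 227 − 1 = 226 = 2 · 113.
It suffices to check that the order of 107 is not a proper divisor of 226: compute 107^(226/q) for q ∈ {2, 113}.
107^113 ≡ 226 (mod 227)  [q = 2: ≢ 1 ✓]
107^2 ≡ 99 (mod 227)  [q = 113: ≢ 1 ✓]
Every test exponent gives a nontrivial residue, hence 107 generates the full group.

Yes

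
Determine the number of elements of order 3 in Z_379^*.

2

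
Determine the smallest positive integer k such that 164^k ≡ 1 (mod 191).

190

Since 164 ∈ (Z/191Z)^×, its order divides φ(191) = 191 − 1 = 190 = 2 · 5 · 19.
Divisors of 190: 1, 2, 5, 10, 19, 38, 95, 190.
Check 164^d mod 191 for each divisor in increasing order:
164^1 ≡ 164 (mod 191)
164^2 ≡ 156 (mod 191)
164^5 ≡ 159 (mod 191)
164^10 ≡ 69 (mod 191)
164^19 ≡ 142 (mod 191)
164^38 ≡ 109 (mod 191)
164^95 ≡ 190 (mod 191)
164^190 ≡ 1 (mod 191) ✓
The smallest such exponent is 190, so the order of 164 is 190.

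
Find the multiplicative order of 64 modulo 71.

By Lagrange's theorem, ord_71(64) divides φ(71) = 71 − 1 = 70 = 2 · 5 · 7.
Divisors of 70: 1, 2, 5, 7, 10, 14, 35, 70.
Check 64^d mod 71 for each divisor in increasing order:
64^1 ≡ 64 (mod 71)
64^2 ≡ 49 (mod 71)
64^5 ≡ 20 (mod 71)
64^7 ≡ 57 (mod 71)
64^10 ≡ 45 (mod 71)
64^14 ≡ 54 (mod 71)
64^35 ≡ 1 (mod 71) ✓
The smallest such exponent is 35, so the order of 64 is 35.

35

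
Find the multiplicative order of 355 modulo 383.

By Lagrange's theorem, ord_383(355) divides φ(383) = 383 − 1 = 382 = 2 · 191.
Divisors of 382: 1, 2, 191, 382.
Check 355^d mod 383 for each divisor in increasing order:
355^1 ≡ 355
355^2 ≡ 18
355^191 ≡ 382
355^382 ≡ 1
Hence ord(355) = 382.

382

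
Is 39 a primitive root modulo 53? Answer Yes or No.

Yes

φ(53) = 53 − 1 = 52 = 2^2 · 13.
It suffices to check that the order of 39 is not a proper divisor of 52: compute 39^(52/q) for q ∈ {2, 13}.
39^26 ≡ 52 (mod 53)  [q = 2: ≢ 1 ✓]
39^4 ≡ 44 (mod 53)  [q = 13: ≢ 1 ✓]
All checks pass, so 39 has order 52 and is a primitive root modulo 53.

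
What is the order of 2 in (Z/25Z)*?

20

Since 2 ∈ (Z/25Z)^×, its order divides φ(25) = φ(5^2) = 5·(5−1) = 20 = 2^2 · 5.
Divisors of 20: 1, 2, 4, 5, 10, 20.
Test each divisor d:
2^1 ≡ 2 (mod 25)
2^2 ≡ 4 (mod 25)
2^4 ≡ 16 (mod 25)
2^5 ≡ 7 (mod 25)
2^10 ≡ 24 (mod 25)
2^20 ≡ 1 (mod 25) ✓
So ord_25(2) = 20.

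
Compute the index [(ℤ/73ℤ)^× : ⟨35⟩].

By Lagrange's theorem, ord_73(35) divides φ(73) = 73 − 1 = 72 = 2^3 · 3^2.
Divisors of 72: 1, 2, 3, 4, 6, 8, 9, 12, 18, 24, 36, 72.
Compute 35^d (mod 73) for the divisors d until we hit 1:
35^1 ≡ 35
35^2 ≡ 57
35^3 ≡ 24
35^4 ≡ 37
35^6 ≡ 65
35^8 ≡ 55
35^9 ≡ 27
35^12 ≡ 64
35^18 ≡ 72
35^24 ≡ 8
35^36 ≡ 1
Thus |⟨35⟩| = ord(35) = 36.
The index is φ(73) / ord(35) = 72 / 36 = 2.

2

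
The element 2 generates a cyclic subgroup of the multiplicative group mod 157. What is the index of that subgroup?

Since 2 ∈ (Z/157Z)^×, its order divides φ(157) = 157 − 1 = 156 = 2^2 · 3 · 13.
Divisors of 156: 1, 2, 3, 4, 6, 12, 13, 26, 39, 52, 78, 156.
Evaluate successive powers at the divisors of 156:
2^1 ≡ 2 (mod 157)
2^2 ≡ 4 (mod 157)
2^3 ≡ 8 (mod 157)
2^4 ≡ 16 (mod 157)
2^6 ≡ 64 (mod 157)
2^12 ≡ 14 (mod 157)
2^13 ≡ 28 (mod 157)
2^26 ≡ 156 (mod 157)
2^39 ≡ 129 (mod 157)
2^52 ≡ 1 (mod 157) ✓
The order of 2 is 52, so the subgroup it generates has 52 elements.
[(Z/157Z)^× : ⟨2⟩] = 156/52 = 3.

3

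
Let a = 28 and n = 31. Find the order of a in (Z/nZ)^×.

Since 28 ∈ (Z/31Z)^×, its order divides φ(31) = 31 − 1 = 30 = 2 · 3 · 5.
Divisors of 30: 1, 2, 3, 5, 6, 10, 15, 30.
Compute 28^d (mod 31) for the divisors d until we hit 1:
28^1 ≡ 28 (mod 31)
28^2 ≡ 9 (mod 31)
28^3 ≡ 4 (mod 31)
28^5 ≡ 5 (mod 31)
28^6 ≡ 16 (mod 31)
28^10 ≡ 25 (mod 31)
28^15 ≡ 1 (mod 31) ✓
The smallest such exponent is 15, so the order of 28 is 15.

15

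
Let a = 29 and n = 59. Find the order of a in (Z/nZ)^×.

29

Since 29 ∈ (Z/59Z)^×, its order divides φ(59) = 59 − 1 = 58 = 2 · 29.
Divisors of 58: 1, 2, 29, 58.
Evaluate successive powers at the divisors of 58:
29^1 ≡ 29
29^2 ≡ 15
29^29 ≡ 1
The smallest such exponent is 29, so the order of 29 is 29.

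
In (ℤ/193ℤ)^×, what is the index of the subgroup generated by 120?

By Lagrange's theorem, ord_193(120) divides φ(193) = 193 − 1 = 192 = 2^6 · 3.
Divisors of 192: 1, 2, 3, 4, 6, 8, 12, 16, 24, 32, 48, 64, 96, 192.
Test each divisor d:
120^1 ≡ 120
120^2 ≡ 118
120^3 ≡ 71
120^4 ≡ 28
120^6 ≡ 23
120^8 ≡ 12
120^12 ≡ 143
120^16 ≡ 144
120^24 ≡ 184
120^32 ≡ 85
120^48 ≡ 81
120^64 ≡ 84
120^96 ≡ 192
120^192 ≡ 1
Thus |⟨120⟩| = ord(120) = 192.
Index = |(Z/193Z)^×| / |⟨120⟩| = 192 / 192 = 1.

1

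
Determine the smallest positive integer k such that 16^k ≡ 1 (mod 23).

11

Since 16 ∈ (Z/23Z)^×, its order divides φ(23) = 23 − 1 = 22 = 2 · 11.
Divisors of 22: 1, 2, 11, 22.
Evaluate successive powers at the divisors of 22:
16^1 ≡ 16 (mod 23)
16^2 ≡ 3 (mod 23)
16^11 ≡ 1 (mod 23) ✓
The smallest such exponent is 11, so the order of 16 is 11.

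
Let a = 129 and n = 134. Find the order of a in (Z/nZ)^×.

11

The order of 129 must divide φ(134) = φ(2)·φ(67) = 1·66 = 66 = 2 · 3 · 11.
Divisors of 66: 1, 2, 3, 6, 11, 22, 33, 66.
Evaluate successive powers at the divisors of 66:
129^1 ≡ 129 (mod 134)
129^2 ≡ 25 (mod 134)
129^3 ≡ 9 (mod 134)
129^6 ≡ 81 (mod 134)
129^11 ≡ 1 (mod 134) ✓
So ord_134(129) = 11.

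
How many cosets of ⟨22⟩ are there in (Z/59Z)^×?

2

The order of 22 must divide φ(59) = 59 − 1 = 58 = 2 · 29.
Divisors of 58: 1, 2, 29, 58.
Evaluate successive powers at the divisors of 58:
22^1 ≡ 22 (mod 59)
22^2 ≡ 12 (mod 59)
22^29 ≡ 1 (mod 59) ✓
The order of 22 is 29, so the subgroup it generates has 29 elements.
The index is φ(59) / ord(22) = 58 / 29 = 2.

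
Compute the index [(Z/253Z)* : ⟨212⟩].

The order of 212 must divide φ(253) = φ(11·23) = (11−1)·(23−1) = 10·22 = 220 = 2^2 · 5 · 11.
Divisors of 220: 1, 2, 4, 5, 10, 11, 20, 22, 44, 55, 110, 220.
Evaluate successive powers at the divisors of 220:
212^1 ≡ 212
212^2 ≡ 163
212^4 ≡ 4
212^5 ≡ 89
212^10 ≡ 78
212^11 ≡ 91
212^20 ≡ 12
212^22 ≡ 185
212^44 ≡ 70
212^55 ≡ 45
212^110 ≡ 1
So ord_253(212) = 110, hence |⟨212⟩| = 110.
Index = |(Z/253Z)^×| / |⟨212⟩| = 220 / 110 = 2.

2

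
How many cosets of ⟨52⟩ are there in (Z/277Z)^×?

Since 52 ∈ (Z/277Z)^×, its order divides φ(277) = 277 − 1 = 276 = 2^2 · 3 · 23.
Divisors of 276: 1, 2, 3, 4, 6, 12, 23, 46, 69, 92, 138, 276.
Check 52^d mod 277 for each divisor in increasing order:
52^1 ≡ 52
52^2 ≡ 211
52^3 ≡ 169
52^4 ≡ 201
52^6 ≡ 30
52^12 ≡ 69
52^23 ≡ 1
Thus |⟨52⟩| = ord(52) = 23.
Index = |(Z/277Z)^×| / |⟨52⟩| = 276 / 23 = 12.

12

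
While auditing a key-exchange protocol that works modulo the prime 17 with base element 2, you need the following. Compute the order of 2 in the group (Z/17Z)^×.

By Lagrange's theorem, ord_17(2) divides φ(17) = 17 − 1 = 16 = 2^4.
Divisors of 16: 1, 2, 4, 8, 16.
Compute 2^d (mod 17) for the divisors d until we hit 1:
2^1 ≡ 2 (mod 17)
2^2 ≡ 4 (mod 17)
2^4 ≡ 16 (mod 17)
2^8 ≡ 1 (mod 17) ✓
The smallest such exponent is 8, so the order of 2 is 8.

8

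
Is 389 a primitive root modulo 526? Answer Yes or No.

Yes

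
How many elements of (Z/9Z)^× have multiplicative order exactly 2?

1

φ(9) = φ(3^2) = 3·(3−1) = 6 = 2 · 3.
(Z/9Z)^× is cyclic (|G| = 6); a cyclic group of order m has exactly φ(d) elements of each order d | m, and none otherwise.
2 | 6, and φ(2) = 2 − 1 = 1.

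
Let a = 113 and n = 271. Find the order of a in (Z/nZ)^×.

By Lagrange's theorem, ord_271(113) divides φ(271) = 271 − 1 = 270 = 2 · 3^3 · 5.
Divisors of 270: 1, 2, 3, 5, 6, 9, 10, 15, 18, 27, 30, 45, 54, 90, 135, 270.
Evaluate successive powers at the divisors of 270:
113^1 ≡ 113 (mod 271)
113^2 ≡ 32 (mod 271)
113^3 ≡ 93 (mod 271)
113^5 ≡ 266 (mod 271)
113^6 ≡ 248 (mod 271)
113^9 ≡ 29 (mod 271)
113^10 ≡ 25 (mod 271)
113^15 ≡ 146 (mod 271)
113^18 ≡ 28 (mod 271)
113^27 ≡ 270 (mod 271)
113^30 ≡ 178 (mod 271)
113^45 ≡ 243 (mod 271)
113^54 ≡ 1 (mod 271) ✓
Therefore the multiplicative order of 113 modulo 271 is 54.

54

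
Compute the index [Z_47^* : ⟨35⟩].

1

By Lagrange's theorem, ord_47(35) divides φ(47) = 47 − 1 = 46 = 2 · 23.
Divisors of 46: 1, 2, 23, 46.
Check 35^d mod 47 for each divisor in increasing order:
35^1 ≡ 35 (mod 47)
35^2 ≡ 3 (mod 47)
35^23 ≡ 46 (mod 47)
35^46 ≡ 1 (mod 47) ✓
The order of 35 is 46, so the subgroup it generates has 46 elements.
[(Z/47Z)^× : ⟨35⟩] = 46/46 = 1.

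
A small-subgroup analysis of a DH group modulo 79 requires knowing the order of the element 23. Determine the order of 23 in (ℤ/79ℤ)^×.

By Lagrange's theorem, ord_79(23) divides φ(79) = 79 − 1 = 78 = 2 · 3 · 13.
Divisors of 78: 1, 2, 3, 6, 13, 26, 39, 78.
Test each divisor d:
23^1 ≡ 23 (mod 79)
23^2 ≡ 55 (mod 79)
23^3 ≡ 1 (mod 79) ✓
The smallest such exponent is 3, so the order of 23 is 3.

3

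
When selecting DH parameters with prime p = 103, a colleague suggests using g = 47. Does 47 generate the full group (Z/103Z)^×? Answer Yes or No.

φ(103) = 103 − 1 = 102 = 2 · 3 · 17.
An element g generates (Z/103Z)^× iff g^(102/q) ≢ 1 (mod 103) for each prime q ∈ {2, 3, 17}.
47^51 ≡ 102 (mod 103)  [q = 2: ≢ 1 ✓]
47^34 ≡ 56 (mod 103)  [q = 3: ≢ 1 ✓]
47^6 ≡ 1 (mod 103)  [q = 17: ≡ 1 ✗]
47^6 ≡ 1 shows ord(47) | 6, strictly less than φ(103); not a primitive root.

No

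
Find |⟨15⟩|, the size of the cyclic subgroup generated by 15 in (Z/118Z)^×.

ord(15) | φ(118) = φ(2)·φ(59) = 1·58 = 58 = 2 · 29.
Divisors of 58: 1, 2, 29, 58.
Evaluate successive powers at the divisors of 58:
15^1 ≡ 15
15^2 ≡ 107
15^29 ≡ 1
So ord_118(15) = 29.

29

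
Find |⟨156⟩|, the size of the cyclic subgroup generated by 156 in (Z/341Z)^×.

ord(156) | φ(341) = φ(11·31) = (11−1)·(31−1) = 10·30 = 300 = 2^2 · 3 · 5^2.
Divisors of 300: 1, 2, 3, 4, 5, 6, 10, 12, 15, 20, 25, 30, 50, 60, 75, 100, 150, 300.
Evaluate successive powers at the divisors of 300:
156^1 ≡ 156
156^2 ≡ 125
156^3 ≡ 63
156^4 ≡ 280
156^5 ≡ 32
156^6 ≡ 218
156^10 ≡ 1
So ord_341(156) = 10.

10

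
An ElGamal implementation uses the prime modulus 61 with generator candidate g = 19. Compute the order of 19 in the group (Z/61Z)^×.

By Lagrange's theorem, ord_61(19) divides φ(61) = 61 − 1 = 60 = 2^2 · 3 · 5.
Divisors of 60: 1, 2, 3, 4, 5, 6, 10, 12, 15, 20, 30, 60.
Test each divisor d:
19^1 ≡ 19 (mod 61)
19^2 ≡ 56 (mod 61)
19^3 ≡ 27 (mod 61)
19^4 ≡ 25 (mod 61)
19^5 ≡ 48 (mod 61)
19^6 ≡ 58 (mod 61)
19^10 ≡ 47 (mod 61)
19^12 ≡ 9 (mod 61)
19^15 ≡ 60 (mod 61)
19^20 ≡ 13 (mod 61)
19^30 ≡ 1 (mod 61) ✓
The smallest such exponent is 30, so the order of 19 is 30.

30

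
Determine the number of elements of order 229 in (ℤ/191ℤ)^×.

0

φ(191) = 191 − 1 = 190 = 2 · 5 · 19.
(Z/191Z)^× is cyclic (|G| = 190); a cyclic group of order m has exactly φ(d) elements of each order d | m, and none otherwise.
Since 229 ∤ 190, the count is 0.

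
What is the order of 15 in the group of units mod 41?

40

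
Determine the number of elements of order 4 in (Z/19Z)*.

φ(19) = 19 − 1 = 18 = 2 · 3^2.
In a cyclic group of order 18, there are φ(d) elements of order d for each divisor d of 18, and zero for non-divisors.
4 does not divide 18, so no element of (Z/19Z)^× has order 4.

0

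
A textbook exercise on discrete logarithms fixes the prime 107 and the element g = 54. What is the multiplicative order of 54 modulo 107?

106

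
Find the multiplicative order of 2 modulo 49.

By Lagrange's theorem, ord_49(2) divides φ(49) = φ(7^2) = 7·(7−1) = 42 = 2 · 3 · 7.
Divisors of 42: 1, 2, 3, 6, 7, 14, 21, 42.
Compute 2^d (mod 49) for the divisors d until we hit 1:
2^1 ≡ 2 (mod 49)
2^2 ≡ 4 (mod 49)
2^3 ≡ 8 (mod 49)
2^6 ≡ 15 (mod 49)
2^7 ≡ 30 (mod 49)
2^14 ≡ 18 (mod 49)
2^21 ≡ 1 (mod 49) ✓
The smallest such exponent is 21, so the order of 2 is 21.

21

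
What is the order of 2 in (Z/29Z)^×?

Since 2 ∈ (Z/29Z)^×, its order divides φ(29) = 29 − 1 = 28 = 2^2 · 7.
Divisors of 28: 1, 2, 4, 7, 14, 28.
Evaluate successive powers at the divisors of 28:
2^1 ≡ 2 (mod 29)
2^2 ≡ 4 (mod 29)
2^4 ≡ 16 (mod 29)
2^7 ≡ 12 (mod 29)
2^14 ≡ 28 (mod 29)
2^28 ≡ 1 (mod 29) ✓
The smallest such exponent is 28, so the order of 2 is 28.

28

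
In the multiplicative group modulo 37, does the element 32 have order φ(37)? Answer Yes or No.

φ(37) = 37 − 1 = 36 = 2^2 · 3^2.
It suffices to check that the order of 32 is not a proper divisor of 36: compute 32^(36/q) for q ∈ {2, 3}.
32^18 ≡ 36 (mod 37)  [q = 2: ≢ 1 ✓]
32^12 ≡ 10 (mod 37)  [q = 3: ≢ 1 ✓]
All checks pass, so 32 has order 36 and is a primitive root modulo 37.

Yes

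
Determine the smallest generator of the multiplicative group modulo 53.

2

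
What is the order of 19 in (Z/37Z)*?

36

ord(19) | φ(37) = 37 − 1 = 36 = 2^2 · 3^2.
Divisors of 36: 1, 2, 3, 4, 6, 9, 12, 18, 36.
Compute 19^d (mod 37) for the divisors d until we hit 1:
19^1 ≡ 19 (mod 37)
19^2 ≡ 28 (mod 37)
19^3 ≡ 14 (mod 37)
19^4 ≡ 7 (mod 37)
19^6 ≡ 11 (mod 37)
19^9 ≡ 6 (mod 37)
19^12 ≡ 10 (mod 37)
19^18 ≡ 36 (mod 37)
19^36 ≡ 1 (mod 37) ✓
Therefore the multiplicative order of 19 modulo 37 is 36.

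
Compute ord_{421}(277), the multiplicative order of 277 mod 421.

30

By Lagrange's theorem, ord_421(277) divides φ(421) = 421 − 1 = 420 = 2^2 · 3 · 5 · 7.
Divisors of 420: 1, 2, 3, 4, 5, 6, 7, 10, 12, 14, 15, 20, 21, 28, 30, 35, 42, 60, 70, 84, 105, 140, 210, 420.
Check 277^d mod 421 for each divisor in increasing order:
277^1 ≡ 277 (mod 421)
277^2 ≡ 107 (mod 421)
277^3 ≡ 169 (mod 421)
277^4 ≡ 82 (mod 421)
277^5 ≡ 401 (mod 421)
277^6 ≡ 354 (mod 421)
277^7 ≡ 386 (mod 421)
277^10 ≡ 400 (mod 421)
277^12 ≡ 279 (mod 421)
277^14 ≡ 383 (mod 421)
277^15 ≡ 420 (mod 421)
277^20 ≡ 20 (mod 421)
277^21 ≡ 67 (mod 421)
277^28 ≡ 181 (mod 421)
277^30 ≡ 1 (mod 421) ✓
Hence ord(277) = 30.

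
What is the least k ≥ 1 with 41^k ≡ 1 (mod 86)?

7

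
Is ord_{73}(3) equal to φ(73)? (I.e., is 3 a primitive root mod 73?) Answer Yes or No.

No

φ(73) = 73 − 1 = 72 = 2^3 · 3^2.
It suffices to check that the order of 3 is not a proper divisor of 72: compute 3^(72/q) for q ∈ {2, 3}.
3^36 ≡ 1 (mod 73)  [q = 2: ≡ 1 ✗]
3^24 ≡ 1 (mod 73)  [q = 3: ≡ 1 ✗]
The check at q = 2 fails, so 3 generates a proper subgroup.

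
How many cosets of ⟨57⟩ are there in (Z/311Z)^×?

1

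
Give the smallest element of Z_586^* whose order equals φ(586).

3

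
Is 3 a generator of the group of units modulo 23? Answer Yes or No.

φ(23) = 23 − 1 = 22 = 2 · 11.
It suffices to check that the order of 3 is not a proper divisor of 22: compute 3^(22/q) for q ∈ {2, 11}.
3^11 ≡ 1 (mod 23)  [q = 2: ≡ 1 ✗]
3^2 ≡ 9 (mod 23)  [q = 11: ≢ 1 ✓]
3^11 ≡ 1 shows ord(3) | 11, strictly less than φ(23); not a primitive root.

No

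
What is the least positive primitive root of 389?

2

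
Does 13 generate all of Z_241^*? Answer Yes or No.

Yes

φ(241) = 241 − 1 = 240 = 2^4 · 3 · 5.
It suffices to check that the order of 13 is not a proper divisor of 240: compute 13^(240/q) for q ∈ {2, 3, 5}.
13^120 ≡ 240 (mod 241)  [q = 2: ≢ 1 ✓]
13^80 ≡ 225 (mod 241)  [q = 3: ≢ 1 ✓]
13^48 ≡ 87 (mod 241)  [q = 5: ≢ 1 ✓]
All checks pass, so 13 has order 240 and is a primitive root modulo 241.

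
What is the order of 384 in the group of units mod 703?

ord(384) | φ(703) = φ(19·37) = (19−1)·(37−1) = 18·36 = 648 = 2^3 · 3^4.
Divisors of 648: 1, 2, 3, 4, 6, 8, 9, 12, 18, 24, 27, 36, 54, 72, 81, 108, 162, 216, 324, 648.
Compute 384^d (mod 703) for the divisors d until we hit 1:
384^1 ≡ 384 (mod 703)
384^2 ≡ 529 (mod 703)
384^3 ≡ 672 (mod 703)
384^4 ≡ 47 (mod 703)
384^6 ≡ 258 (mod 703)
384^8 ≡ 100 (mod 703)
384^9 ≡ 438 (mod 703)
384^12 ≡ 482 (mod 703)
384^18 ≡ 628 (mod 703)
384^24 ≡ 334 (mod 703)
384^27 ≡ 191 (mod 703)
384^36 ≡ 1 (mod 703) ✓
So ord_703(384) = 36.

36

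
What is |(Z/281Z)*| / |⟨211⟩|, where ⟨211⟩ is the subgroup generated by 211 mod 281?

By Lagrange's theorem, ord_281(211) divides φ(281) = 281 − 1 = 280 = 2^3 · 5 · 7.
Divisors of 280: 1, 2, 4, 5, 7, 8, 10, 14, 20, 28, 35, 40, 56, 70, 140, 280.
Evaluate successive powers at the divisors of 280:
211^1 ≡ 211
211^2 ≡ 123
211^4 ≡ 236
211^5 ≡ 59
211^7 ≡ 232
211^8 ≡ 58
211^10 ≡ 109
211^14 ≡ 153
211^20 ≡ 79
211^28 ≡ 86
211^35 ≡ 1
The order of 211 is 35, so the subgroup it generates has 35 elements.
[(Z/281Z)^× : ⟨211⟩] = 280/35 = 8.

8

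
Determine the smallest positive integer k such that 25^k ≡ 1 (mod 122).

15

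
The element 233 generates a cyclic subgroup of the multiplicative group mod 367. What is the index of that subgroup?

By Lagrange's theorem, ord_367(233) divides φ(367) = 367 − 1 = 366 = 2 · 3 · 61.
Divisors of 366: 1, 2, 3, 6, 61, 122, 183, 366.
Compute 233^d (mod 367) for the divisors d until we hit 1:
233^1 ≡ 233
233^2 ≡ 340
233^3 ≡ 315
233^6 ≡ 135
233^61 ≡ 366
233^122 ≡ 1
The order of 233 is 122, so the subgroup it generates has 122 elements.
Index = |(Z/367Z)^×| / |⟨233⟩| = 366 / 122 = 3.

3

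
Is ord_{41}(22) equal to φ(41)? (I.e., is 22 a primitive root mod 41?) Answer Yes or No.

Yes

φ(41) = 41 − 1 = 40 = 2^3 · 5.
22 is a primitive root mod 41 iff 22^(φ(41)/q) ≢ 1 for every prime q | φ(41), i.e. q ∈ {2, 5}.
22^20 ≡ 40 (mod 41)  [q = 2: ≢ 1 ✓]
22^8 ≡ 37 (mod 41)  [q = 5: ≢ 1 ✓]
None equal 1, so ord_41(22) = 40: 22 is a primitive root.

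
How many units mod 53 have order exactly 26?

φ(53) = 53 − 1 = 52 = 2^2 · 13.
In a cyclic group of order 52, there are φ(d) elements of order d for each divisor d of 52, and zero for non-divisors.
26 = 2 · 13 divides 52, and φ(26) = 12.

12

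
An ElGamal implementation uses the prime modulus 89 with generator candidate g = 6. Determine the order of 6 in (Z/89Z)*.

Since 6 ∈ (Z/89Z)^×, its order divides φ(89) = 89 − 1 = 88 = 2^3 · 11.
Divisors of 88: 1, 2, 4, 8, 11, 22, 44, 88.
Check 6^d mod 89 for each divisor in increasing order:
6^1 ≡ 6 (mod 89)
6^2 ≡ 36 (mod 89)
6^4 ≡ 50 (mod 89)
6^8 ≡ 8 (mod 89)
6^11 ≡ 37 (mod 89)
6^22 ≡ 34 (mod 89)
6^44 ≡ 88 (mod 89)
6^88 ≡ 1 (mod 89) ✓
So ord_89(6) = 88.

88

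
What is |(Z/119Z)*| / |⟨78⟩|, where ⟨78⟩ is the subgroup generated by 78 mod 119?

6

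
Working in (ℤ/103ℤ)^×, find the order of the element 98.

51

The order of 98 must divide φ(103) = 103 − 1 = 102 = 2 · 3 · 17.
Divisors of 102: 1, 2, 3, 6, 17, 34, 51, 102.
Compute 98^d (mod 103) for the divisors d until we hit 1:
98^1 ≡ 98 (mod 103)
98^2 ≡ 25 (mod 103)
98^3 ≡ 81 (mod 103)
98^6 ≡ 72 (mod 103)
98^17 ≡ 46 (mod 103)
98^34 ≡ 56 (mod 103)
98^51 ≡ 1 (mod 103) ✓
Hence ord(98) = 51.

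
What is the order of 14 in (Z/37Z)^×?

Since 14 ∈ (Z/37Z)^×, its order divides φ(37) = 37 − 1 = 36 = 2^2 · 3^2.
Divisors of 36: 1, 2, 3, 4, 6, 9, 12, 18, 36.
Compute 14^d (mod 37) for the divisors d until we hit 1:
14^1 ≡ 14 (mod 37)
14^2 ≡ 11 (mod 37)
14^3 ≡ 6 (mod 37)
14^4 ≡ 10 (mod 37)
14^6 ≡ 36 (mod 37)
14^9 ≡ 31 (mod 37)
14^12 ≡ 1 (mod 37) ✓
Therefore the multiplicative order of 14 modulo 37 is 12.

12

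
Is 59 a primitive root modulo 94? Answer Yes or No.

φ(94) = φ(2)·φ(47) = 1·46 = 46 = 2 · 23.
Test 59^(46/q) mod 94 for each prime factor q of 46:
59^23 ≡ 1 (mod 94)  [q = 2: ≡ 1 ✗]
59^2 ≡ 3 (mod 94)  [q = 23: ≢ 1 ✓]
The check at q = 2 fails, so 59 generates a proper subgroup.

No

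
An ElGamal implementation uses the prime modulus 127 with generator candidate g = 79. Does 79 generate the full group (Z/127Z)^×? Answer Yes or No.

No

φ(127) = 127 − 1 = 126 = 2 · 3^2 · 7.
Test 79^(126/q) mod 127 for each prime factor q of 126:
79^63 ≡ 1 (mod 127)  [q = 2: ≡ 1 ✗]
79^42 ≡ 107 (mod 127)  [q = 3: ≢ 1 ✓]
79^18 ≡ 16 (mod 127)  [q = 7: ≢ 1 ✓]
The check at q = 2 fails, so 79 generates a proper subgroup.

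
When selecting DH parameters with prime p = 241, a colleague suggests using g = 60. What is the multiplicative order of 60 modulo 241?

12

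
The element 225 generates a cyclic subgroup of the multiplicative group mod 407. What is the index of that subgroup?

The order of 225 must divide φ(407) = φ(11·37) = (11−1)·(37−1) = 10·36 = 360 = 2^3 · 3^2 · 5.
Divisors of 360: 1, 2, 3, 4, 5, 6, 8, 9, 10, 12, 15, 18, 20, 24, 30, 36, 40, 45, 60, 72, 90, 120, 180, 360.
Test each divisor d:
225^1 ≡ 225 (mod 407)
225^2 ≡ 157 (mod 407)
225^3 ≡ 323 (mod 407)
225^4 ≡ 229 (mod 407)
225^5 ≡ 243 (mod 407)
225^6 ≡ 137 (mod 407)
225^8 ≡ 345 (mod 407)
225^9 ≡ 295 (mod 407)
225^10 ≡ 34 (mod 407)
225^12 ≡ 47 (mod 407)
225^15 ≡ 122 (mod 407)
225^18 ≡ 334 (mod 407)
225^20 ≡ 342 (mod 407)
225^24 ≡ 174 (mod 407)
225^30 ≡ 232 (mod 407)
225^36 ≡ 38 (mod 407)
225^40 ≡ 155 (mod 407)
225^45 ≡ 221 (mod 407)
225^60 ≡ 100 (mod 407)
225^72 ≡ 223 (mod 407)
225^90 ≡ 1 (mod 407) ✓
The order of 225 is 90, so the subgroup it generates has 90 elements.
[(Z/407Z)^× : ⟨225⟩] = 360/90 = 4.

4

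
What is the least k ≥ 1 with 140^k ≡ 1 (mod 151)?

150

Since 140 ∈ (Z/151Z)^×, its order divides φ(151) = 151 − 1 = 150 = 2 · 3 · 5^2.
Divisors of 150: 1, 2, 3, 5, 6, 10, 15, 25, 30, 50, 75, 150.
Check 140^d mod 151 for each divisor in increasing order:
140^1 ≡ 140
140^2 ≡ 121
140^3 ≡ 28
140^5 ≡ 66
140^6 ≡ 29
140^10 ≡ 128
140^15 ≡ 143
140^25 ≡ 33
140^30 ≡ 64
140^50 ≡ 32
140^75 ≡ 150
140^150 ≡ 1
Hence ord(140) = 150.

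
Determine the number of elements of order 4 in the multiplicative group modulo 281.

φ(281) = 281 − 1 = 280 = 2^3 · 5 · 7.
In a cyclic group of order 280, there are φ(d) elements of order d for each divisor d of 280, and zero for non-divisors.
4 = 2^2 divides 280, and φ(4) = 2.

2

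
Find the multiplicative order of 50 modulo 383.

By Lagrange's theorem, ord_383(50) divides φ(383) = 383 − 1 = 382 = 2 · 191.
Divisors of 382: 1, 2, 191, 382.
Test each divisor d:
50^1 ≡ 50
50^2 ≡ 202
50^191 ≡ 1
Therefore the multiplicative order of 50 modulo 383 is 191.

191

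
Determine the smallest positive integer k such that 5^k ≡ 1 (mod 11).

The order of 5 must divide φ(11) = 11 − 1 = 10 = 2 · 5.
Divisors of 10: 1, 2, 5, 10.
Test each divisor d:
5^1 ≡ 5
5^2 ≡ 3
5^5 ≡ 1
The smallest such exponent is 5, so the order of 5 is 5.

5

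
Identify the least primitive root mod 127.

3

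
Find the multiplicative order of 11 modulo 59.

ord(11) | φ(59) = 59 − 1 = 58 = 2 · 29.
Divisors of 58: 1, 2, 29, 58.
Evaluate successive powers at the divisors of 58:
11^1 ≡ 11 (mod 59)
11^2 ≡ 3 (mod 59)
11^29 ≡ 58 (mod 59)
11^58 ≡ 1 (mod 59) ✓
Therefore the multiplicative order of 11 modulo 59 is 58.

58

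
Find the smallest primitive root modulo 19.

φ(19) = 19 − 1 = 18 = 2 · 3^2.
Test candidates g = 2, 3, … against the prime factors q ∈ {2, 3} of φ(19): g is a generator iff g^(18/q) ≢ 1 for every such q.
g = 2: 2^9 ≡ 18; 2^6 ≡ 7 — none is 1, so 2 is a primitive root.
So 2 is the smallest generator of (Z/19Z)^×.

2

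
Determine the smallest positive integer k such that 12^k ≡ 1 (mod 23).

By Lagrange's theorem, ord_23(12) divides φ(23) = 23 − 1 = 22 = 2 · 11.
Divisors of 22: 1, 2, 11, 22.
Evaluate successive powers at the divisors of 22:
12^1 ≡ 12 (mod 23)
12^2 ≡ 6 (mod 23)
12^11 ≡ 1 (mod 23) ✓
Therefore the multiplicative order of 12 modulo 23 is 11.

11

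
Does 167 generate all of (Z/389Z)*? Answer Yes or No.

Yes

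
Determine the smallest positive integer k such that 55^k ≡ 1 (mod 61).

60

ord(55) | φ(61) = 61 − 1 = 60 = 2^2 · 3 · 5.
Divisors of 60: 1, 2, 3, 4, 5, 6, 10, 12, 15, 20, 30, 60.
Check 55^d mod 61 for each divisor in increasing order:
55^1 ≡ 55 (mod 61)
55^2 ≡ 36 (mod 61)
55^3 ≡ 28 (mod 61)
55^4 ≡ 15 (mod 61)
55^5 ≡ 32 (mod 61)
55^6 ≡ 52 (mod 61)
55^10 ≡ 48 (mod 61)
55^12 ≡ 20 (mod 61)
55^15 ≡ 11 (mod 61)
55^20 ≡ 47 (mod 61)
55^30 ≡ 60 (mod 61)
55^60 ≡ 1 (mod 61) ✓
So ord_61(55) = 60.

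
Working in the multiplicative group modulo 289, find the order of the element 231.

272

ord(231) | φ(289) = φ(17^2) = 17·(17−1) = 272 = 2^4 · 17.
Divisors of 272: 1, 2, 4, 8, 16, 17, 34, 68, 136, 272.
Check 231^d mod 289 for each divisor in increasing order:
231^1 ≡ 231
231^2 ≡ 185
231^4 ≡ 123
231^8 ≡ 101
231^16 ≡ 86
231^17 ≡ 214
231^34 ≡ 134
231^68 ≡ 38
231^136 ≡ 288
231^272 ≡ 1
Therefore the multiplicative order of 231 modulo 289 is 272.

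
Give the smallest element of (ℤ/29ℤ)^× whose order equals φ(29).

φ(29) = 29 − 1 = 28 = 2^2 · 7.
Test candidates g = 2, 3, … against the prime factors q ∈ {2, 7} of φ(29): g is a generator iff g^(28/q) ≢ 1 for every such q.
g = 2: 2^14 ≡ 28; 2^4 ≡ 16 — none is 1, so 2 is a primitive root.
Hence the least primitive root of 29 is 2.

2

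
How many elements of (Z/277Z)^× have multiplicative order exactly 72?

0

φ(277) = 277 − 1 = 276 = 2^2 · 3 · 23.
(Z/277Z)^× is cyclic (|G| = 276); a cyclic group of order m has exactly φ(d) elements of each order d | m, and none otherwise.
72 does not divide 276, so no element of (Z/277Z)^× has order 72.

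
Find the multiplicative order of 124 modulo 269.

ord(124) | φ(269) = 269 − 1 = 268 = 2^2 · 67.
Divisors of 268: 1, 2, 4, 67, 134, 268.
Evaluate successive powers at the divisors of 268:
124^1 ≡ 124
124^2 ≡ 43
124^4 ≡ 235
124^67 ≡ 187
124^134 ≡ 268
124^268 ≡ 1
Hence ord(124) = 268.

268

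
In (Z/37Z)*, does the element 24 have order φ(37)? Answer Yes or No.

Yes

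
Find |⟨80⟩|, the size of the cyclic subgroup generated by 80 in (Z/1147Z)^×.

60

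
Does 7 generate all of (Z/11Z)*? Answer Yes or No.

Yes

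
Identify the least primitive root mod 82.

φ(82) = φ(2)·φ(41) = 1·40 = 40 = 2^3 · 5.
Test candidates g = 2, 3, … against the prime factors q ∈ {2, 5} of φ(82): g is a generator iff g^(40/q) ≢ 1 for every such q.
g = 2: gcd(2, 82) = 2 > 1, not a unit — skip.
g = 3: 3^20 ≡ 81; 3^8 ≡ 1 — hits 1, so not a primitive root.
g = 4: gcd(4, 82) = 2 > 1, not a unit — skip.
g = 5: 5^20 ≡ 1 — hits 1, so not a primitive root.
g = 6: gcd(6, 82) = 2 > 1, not a unit — skip.
g = 7: 7^20 ≡ 81; 7^8 ≡ 37 — none is 1, so 7 is a primitive root.
So 7 is the smallest generator of (Z/82Z)^×.

7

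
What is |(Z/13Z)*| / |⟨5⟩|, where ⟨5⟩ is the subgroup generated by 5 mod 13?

3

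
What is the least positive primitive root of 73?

5

φ(73) = 73 − 1 = 72 = 2^3 · 3^2.
g is a primitive root iff g^(72/q) ≢ 1 (mod 73) for each prime q ∈ {2, 3}.
g = 2: 2^36 ≡ 1 — hits 1, so not a primitive root.
g = 3: 3^36 ≡ 1 — hits 1, so not a primitive root.
g = 4: 4^36 ≡ 1 — hits 1, so not a primitive root.
g = 5: 5^36 ≡ 72; 5^24 ≡ 8 — none is 1, so 5 is a primitive root.
The smallest primitive root modulo 73 is 5.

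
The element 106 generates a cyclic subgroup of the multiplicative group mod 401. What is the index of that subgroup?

The order of 106 must divide φ(401) = 401 − 1 = 400 = 2^4 · 5^2.
Divisors of 400: 1, 2, 4, 5, 8, 10, 16, 20, 25, 40, 50, 80, 100, 200, 400.
Check 106^d mod 401 for each divisor in increasing order:
106^1 ≡ 106 (mod 401)
106^2 ≡ 8 (mod 401)
106^4 ≡ 64 (mod 401)
106^5 ≡ 368 (mod 401)
106^8 ≡ 86 (mod 401)
106^10 ≡ 287 (mod 401)
106^16 ≡ 178 (mod 401)
106^20 ≡ 164 (mod 401)
106^25 ≡ 202 (mod 401)
106^40 ≡ 29 (mod 401)
106^50 ≡ 303 (mod 401)
106^80 ≡ 39 (mod 401)
106^100 ≡ 381 (mod 401)
106^200 ≡ 400 (mod 401)
106^400 ≡ 1 (mod 401) ✓
So ord_401(106) = 400, hence |⟨106⟩| = 400.
The index is φ(401) / ord(106) = 400 / 400 = 1.

1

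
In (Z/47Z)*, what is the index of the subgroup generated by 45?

1

Since 45 ∈ (Z/47Z)^×, its order divides φ(47) = 47 − 1 = 46 = 2 · 23.
Divisors of 46: 1, 2, 23, 46.
Compute 45^d (mod 47) for the divisors d until we hit 1:
45^1 ≡ 45 (mod 47)
45^2 ≡ 4 (mod 47)
45^23 ≡ 46 (mod 47)
45^46 ≡ 1 (mod 47) ✓
So ord_47(45) = 46, hence |⟨45⟩| = 46.
The index is φ(47) / ord(45) = 46 / 46 = 1.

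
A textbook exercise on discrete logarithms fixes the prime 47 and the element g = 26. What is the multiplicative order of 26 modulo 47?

ord(26) | φ(47) = 47 − 1 = 46 = 2 · 23.
Divisors of 46: 1, 2, 23, 46.
Compute 26^d (mod 47) for the divisors d until we hit 1:
26^1 ≡ 26
26^2 ≡ 18
26^23 ≡ 46
26^46 ≡ 1
Hence ord(26) = 46.

46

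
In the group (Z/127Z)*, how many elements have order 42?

φ(127) = 127 − 1 = 126 = 2 · 3^2 · 7.
In a cyclic group of order 126, there are φ(d) elements of order d for each divisor d of 126, and zero for non-divisors.
42 = 2 · 3 · 7 divides 126, and φ(42) = 12.

12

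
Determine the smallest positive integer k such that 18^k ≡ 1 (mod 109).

108

ord(18) | φ(109) = 109 − 1 = 108 = 2^2 · 3^3.
Divisors of 108: 1, 2, 3, 4, 6, 9, 12, 18, 27, 36, 54, 108.
Evaluate successive powers at the divisors of 108:
18^1 ≡ 18
18^2 ≡ 106
18^3 ≡ 55
18^4 ≡ 9
18^6 ≡ 82
18^9 ≡ 41
18^12 ≡ 75
18^18 ≡ 46
18^27 ≡ 33
18^36 ≡ 45
18^54 ≡ 108
18^108 ≡ 1
Hence ord(18) = 108.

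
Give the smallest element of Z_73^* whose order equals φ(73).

5

φ(73) = 73 − 1 = 72 = 2^3 · 3^2.
g is a primitive root iff g^(72/q) ≢ 1 (mod 73) for each prime q ∈ {2, 3}.
g = 2: 2^36 ≡ 1 — hits 1, so not a primitive root.
g = 3: 3^36 ≡ 1 — hits 1, so not a primitive root.
g = 4: 4^36 ≡ 1 — hits 1, so not a primitive root.
g = 5: 5^36 ≡ 72; 5^24 ≡ 8 — none is 1, so 5 is a primitive root.
Hence the least primitive root of 73 is 5.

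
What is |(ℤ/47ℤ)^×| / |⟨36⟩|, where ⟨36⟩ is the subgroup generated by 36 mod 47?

Since 36 ∈ (Z/47Z)^×, its order divides φ(47) = 47 − 1 = 46 = 2 · 23.
Divisors of 46: 1, 2, 23, 46.
Compute 36^d (mod 47) for the divisors d until we hit 1:
36^1 ≡ 36 (mod 47)
36^2 ≡ 27 (mod 47)
36^23 ≡ 1 (mod 47) ✓
Thus |⟨36⟩| = ord(36) = 23.
[(Z/47Z)^× : ⟨36⟩] = 46/23 = 2.

2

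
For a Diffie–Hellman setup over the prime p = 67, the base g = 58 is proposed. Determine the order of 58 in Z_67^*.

22

ord(58) | φ(67) = 67 − 1 = 66 = 2 · 3 · 11.
Divisors of 66: 1, 2, 3, 6, 11, 22, 33, 66.
Evaluate successive powers at the divisors of 66:
58^1 ≡ 58 (mod 67)
58^2 ≡ 14 (mod 67)
58^3 ≡ 8 (mod 67)
58^6 ≡ 64 (mod 67)
58^11 ≡ 66 (mod 67)
58^22 ≡ 1 (mod 67) ✓
The smallest such exponent is 22, so the order of 58 is 22.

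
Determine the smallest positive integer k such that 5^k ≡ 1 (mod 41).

By Lagrange's theorem, ord_41(5) divides φ(41) = 41 − 1 = 40 = 2^3 · 5.
Divisors of 40: 1, 2, 4, 5, 8, 10, 20, 40.
Compute 5^d (mod 41) for the divisors d until we hit 1:
5^1 ≡ 5 (mod 41)
5^2 ≡ 25 (mod 41)
5^4 ≡ 10 (mod 41)
5^5 ≡ 9 (mod 41)
5^8 ≡ 18 (mod 41)
5^10 ≡ 40 (mod 41)
5^20 ≡ 1 (mod 41) ✓
So ord_41(5) = 20.

20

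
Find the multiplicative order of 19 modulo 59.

By Lagrange's theorem, ord_59(19) divides φ(59) = 59 − 1 = 58 = 2 · 29.
Divisors of 58: 1, 2, 29, 58.
Check 19^d mod 59 for each divisor in increasing order:
19^1 ≡ 19
19^2 ≡ 7
19^29 ≡ 1
Therefore the multiplicative order of 19 modulo 59 is 29.

29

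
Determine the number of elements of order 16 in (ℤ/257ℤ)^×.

φ(257) = 257 − 1 = 256 = 2^8.
Since (Z/257Z)^× is cyclic of order 256, the number of elements of order d is φ(d) when d | 256 and 0 otherwise.
16 = 2^4 divides 256, and φ(16) = 8.

8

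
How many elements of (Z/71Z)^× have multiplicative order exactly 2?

φ(71) = 71 − 1 = 70 = 2 · 5 · 7.
Since (Z/71Z)^× is cyclic of order 70, the number of elements of order d is φ(d) when d | 70 and 0 otherwise.
2 | 70, and φ(2) = 2 − 1 = 1.

1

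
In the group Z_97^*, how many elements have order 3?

2

φ(97) = 97 − 1 = 96 = 2^5 · 3.
(Z/97Z)^× is cyclic (|G| = 96); a cyclic group of order m has exactly φ(d) elements of each order d | m, and none otherwise.
3 | 96, and φ(3) = 3 − 1 = 2.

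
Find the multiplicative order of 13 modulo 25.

20

The order of 13 must divide φ(25) = φ(5^2) = 5·(5−1) = 20 = 2^2 · 5.
Divisors of 20: 1, 2, 4, 5, 10, 20.
Test each divisor d:
13^1 ≡ 13 (mod 25)
13^2 ≡ 19 (mod 25)
13^4 ≡ 11 (mod 25)
13^5 ≡ 18 (mod 25)
13^10 ≡ 24 (mod 25)
13^20 ≡ 1 (mod 25) ✓
Therefore the multiplicative order of 13 modulo 25 is 20.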